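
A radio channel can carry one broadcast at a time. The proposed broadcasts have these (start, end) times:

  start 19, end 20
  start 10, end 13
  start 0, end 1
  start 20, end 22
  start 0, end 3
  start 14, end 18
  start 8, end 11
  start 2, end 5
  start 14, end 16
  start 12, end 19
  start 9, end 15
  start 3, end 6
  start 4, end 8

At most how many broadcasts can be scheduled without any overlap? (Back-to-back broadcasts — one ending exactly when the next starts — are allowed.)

6

By end time: (0,1), (0,3), (2,5), (3,6), (4,8), (8,11), (10,13), (9,15), (14,16), (14,18), (12,19), (19,20), (20,22).
Pick (0,1); next start ≥ 1 → (2,5); next start ≥ 5 → (8,11); next start ≥ 11 → (14,16); next start ≥ 16 → (19,20); next start ≥ 20 → (20,22).
Selected 6 broadcasts.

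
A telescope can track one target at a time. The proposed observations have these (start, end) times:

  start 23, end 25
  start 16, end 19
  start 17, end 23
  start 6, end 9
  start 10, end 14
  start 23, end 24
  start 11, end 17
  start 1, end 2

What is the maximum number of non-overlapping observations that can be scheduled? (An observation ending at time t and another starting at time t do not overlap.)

5

Order by finish time; keep every interval that doesn't clash with the previous kept one.
By end time: (1,2), (6,9), (10,14), (11,17), (16,19), (17,23), (23,24), (23,25).
Pick (1,2); next start ≥ 2 → (6,9); next start ≥ 9 → (10,14); next start ≥ 14 → (16,19); next start ≥ 19 → (23,24).
Selected 5 observations.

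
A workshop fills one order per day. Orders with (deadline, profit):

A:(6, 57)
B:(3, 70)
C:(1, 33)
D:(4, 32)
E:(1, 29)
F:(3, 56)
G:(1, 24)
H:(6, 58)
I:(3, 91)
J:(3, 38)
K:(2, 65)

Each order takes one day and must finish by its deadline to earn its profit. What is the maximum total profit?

By profit: I(d3,91), B(d3,70), K(d2,65), H(d6,58), A(d6,57), F(d3,56), J(d3,38), C(d1,33), D(d4,32), E(d1,29), G(d1,24)
I→slot 3; B→slot 2; K→slot 1; H→slot 6; A→slot 5; F skipped; J skipped; C skipped; D→slot 4; E skipped; G skipped.
Profit = 65 + 70 + 91 + 32 + 57 + 58 = 373

373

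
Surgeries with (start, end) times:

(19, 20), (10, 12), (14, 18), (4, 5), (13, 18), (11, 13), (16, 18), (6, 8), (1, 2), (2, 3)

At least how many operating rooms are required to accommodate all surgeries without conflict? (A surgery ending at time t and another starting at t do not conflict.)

The answer is the maximum number of intervals overlapping at any instant.
Events (time:±→running): 1:+→1 2:-→0 2:+→1 3:-→0 4:+→1 5:-→0 6:+→1 8:-→0 10:+→1 11:+→2 12:-→1 13:-→0 13:+→1 14:+→2 16:+→3 … peak 3.

3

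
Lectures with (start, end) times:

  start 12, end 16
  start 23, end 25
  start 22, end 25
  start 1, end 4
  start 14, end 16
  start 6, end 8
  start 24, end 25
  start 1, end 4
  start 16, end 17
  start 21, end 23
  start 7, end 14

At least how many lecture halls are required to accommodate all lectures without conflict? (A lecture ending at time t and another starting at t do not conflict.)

starts: [1, 1, 6, 7, 12, 14, 16, 21, 22, 23, 24]
ends:   [4, 4, 8, 14, 16, 16, 17, 23, 25, 25, 25]
s1→1 s1→2 e4→1 e4→0 s6→1 s7→2 e8→1 s12→2 e14→1 s14→2 e16→1 e16→0 s16→1 e17→0 s21→1 s22→2 e23→1 s23→2 s24→3  — peak 3.

3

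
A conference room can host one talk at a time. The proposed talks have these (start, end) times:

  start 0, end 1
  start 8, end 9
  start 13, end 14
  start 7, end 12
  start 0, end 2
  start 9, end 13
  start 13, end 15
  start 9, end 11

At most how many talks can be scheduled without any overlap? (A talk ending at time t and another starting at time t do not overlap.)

By end time: (0,1), (0,2), (8,9), (9,11), (7,12), (9,13), (13,14), (13,15).
Pick (0,1); next start ≥ 1 → (8,9); next start ≥ 9 → (9,11); next start ≥ 11 → (13,14).
Selected 4 talks.

4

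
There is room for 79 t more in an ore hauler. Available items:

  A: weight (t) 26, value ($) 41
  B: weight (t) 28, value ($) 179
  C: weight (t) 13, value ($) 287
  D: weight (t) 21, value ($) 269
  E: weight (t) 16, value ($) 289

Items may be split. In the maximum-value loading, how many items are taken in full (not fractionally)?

4

Ratios (sorted): C 22.08, E 18.06, D 12.81, B 6.39, A 1.58
take C (13 @ 287); take E (16 @ 289); take D (21 @ 269); take B (28 @ 179); take 1/26 of A → 1.58. Capacity used 79/79.
4 item(s) taken whole; one partial (take 1/26 of A).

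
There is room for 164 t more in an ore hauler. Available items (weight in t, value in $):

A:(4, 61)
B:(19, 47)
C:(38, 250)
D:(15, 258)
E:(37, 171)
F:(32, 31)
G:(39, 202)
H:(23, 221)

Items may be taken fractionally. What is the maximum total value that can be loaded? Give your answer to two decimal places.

Order: D (258/15=17.20) > A (61/4=15.25) > H (221/23=9.61) > C (250/38=6.58) > G (202/39=5.18) > E (171/37=4.62) > B (47/19=2.47) > F (31/32=0.97)
Fill: take D (15 @ 258) → take A (4 @ 61) → take H (23 @ 221) → take C (38 @ 250) → take G (39 @ 202) → take E (37 @ 171) → take 8/19 of B → 19.79; 164/164 used.
Total value = 1182.79

1182.79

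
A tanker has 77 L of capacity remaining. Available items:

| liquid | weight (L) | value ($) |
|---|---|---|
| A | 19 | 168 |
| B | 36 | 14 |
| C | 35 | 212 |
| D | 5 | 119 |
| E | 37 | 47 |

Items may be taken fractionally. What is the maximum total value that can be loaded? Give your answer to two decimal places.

521.86

Ratios (sorted): D 23.80, A 8.84, C 6.06, E 1.27, B 0.39
take D (5 @ 119); take A (19 @ 168); take C (35 @ 212); take 18/37 of E → 22.86. Capacity used 77/77.
Total value = 521.86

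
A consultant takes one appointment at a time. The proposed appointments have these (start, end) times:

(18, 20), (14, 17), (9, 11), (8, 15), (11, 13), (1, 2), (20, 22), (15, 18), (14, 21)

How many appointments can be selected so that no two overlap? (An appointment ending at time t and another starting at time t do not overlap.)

6

By end time: (1,2), (9,11), (11,13), (8,15), (14,17), (15,18), (18,20), (14,21), (20,22).
Pick (1,2); next start ≥ 2 → (9,11); next start ≥ 11 → (11,13); next start ≥ 13 → (14,17); next start ≥ 17 → (18,20); next start ≥ 20 → (20,22).
Selected 6 appointments.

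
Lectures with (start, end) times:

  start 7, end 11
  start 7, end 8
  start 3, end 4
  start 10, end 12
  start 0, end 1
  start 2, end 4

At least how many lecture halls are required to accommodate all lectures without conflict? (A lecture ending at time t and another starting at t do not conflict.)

Count concurrent intervals with a sweep; the peak is the room count.
starts: [0, 2, 3, 7, 7, 10]
ends:   [1, 4, 4, 8, 11, 12]
s0→1 e1→0 s2→1 s3→2  — peak 2.

2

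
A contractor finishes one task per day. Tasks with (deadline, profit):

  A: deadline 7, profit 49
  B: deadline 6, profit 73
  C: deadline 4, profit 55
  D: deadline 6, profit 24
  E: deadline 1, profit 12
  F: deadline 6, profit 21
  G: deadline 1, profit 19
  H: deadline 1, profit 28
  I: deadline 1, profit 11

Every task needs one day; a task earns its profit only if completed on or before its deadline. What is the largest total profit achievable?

250

By profit: B(d6,73), C(d4,55), A(d7,49), H(d1,28), D(d6,24), F(d6,21), G(d1,19), E(d1,12), I(d1,11)
B→slot 6; C→slot 4; A→slot 7; H→slot 1; D→slot 5; F→slot 3; G skipped; E skipped; I skipped.
Profit = 28 + 21 + 55 + 24 + 73 + 49 = 250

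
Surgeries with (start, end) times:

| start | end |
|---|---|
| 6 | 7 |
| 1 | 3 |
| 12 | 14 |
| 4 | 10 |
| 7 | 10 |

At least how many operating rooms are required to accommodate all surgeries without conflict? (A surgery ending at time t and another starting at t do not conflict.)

Events (time:±→running): 1:+→1 3:-→0 4:+→1 6:+→2 … peak 2.

2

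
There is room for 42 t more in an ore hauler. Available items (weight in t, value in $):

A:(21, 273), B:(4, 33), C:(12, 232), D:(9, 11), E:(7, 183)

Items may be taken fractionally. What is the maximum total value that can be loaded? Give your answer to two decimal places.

704.50

Greedy by value/weight ratio, highest first.
Ratios (sorted): E 26.14, C 19.33, A 13.00, B 8.25, D 1.22
take E (7 @ 183); take C (12 @ 232); take A (21 @ 273); take 2/4 of B → 16.50. Capacity used 42/42.
Total value = 704.50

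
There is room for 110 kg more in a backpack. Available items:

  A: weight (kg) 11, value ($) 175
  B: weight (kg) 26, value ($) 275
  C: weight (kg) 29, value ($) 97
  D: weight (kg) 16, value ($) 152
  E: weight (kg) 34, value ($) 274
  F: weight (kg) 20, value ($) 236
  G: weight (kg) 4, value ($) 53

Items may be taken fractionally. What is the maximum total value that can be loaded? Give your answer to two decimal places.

Ratios (sorted): A 15.91, G 13.25, F 11.80, B 10.58, D 9.50, E 8.06, C 3.34
take A (11 @ 175); take G (4 @ 53); take F (20 @ 236); take B (26 @ 275); take D (16 @ 152); take 33/34 of E → 265.94. Capacity used 110/110.
Total value = 1156.94

1156.94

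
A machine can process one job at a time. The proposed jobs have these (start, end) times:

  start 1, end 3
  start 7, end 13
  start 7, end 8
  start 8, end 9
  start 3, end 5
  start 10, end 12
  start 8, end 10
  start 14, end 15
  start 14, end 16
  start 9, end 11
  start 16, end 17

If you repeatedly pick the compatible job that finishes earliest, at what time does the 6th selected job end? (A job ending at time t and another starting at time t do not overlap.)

15

Sorted by end: (1,3)  (3,5)  (7,8)  (8,9)  (8,10)  (9,11)  (10,12)  (7,13)  (14,15)  (14,16)  (16,17)
take (1,3); take (3,5); take (7,8); take (8,9); take (9,11); skip (10,12); take (14,15); skip (14,16); take (16,17).
Selected: (1,3) (3,5) (7,8) (8,9) (9,11) (14,15) (16,17)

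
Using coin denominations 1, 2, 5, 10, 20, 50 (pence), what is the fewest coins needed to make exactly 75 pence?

75 = 1×50 + 1×20 + 1×5
Total coins = 1 + 1 + 1 = 3

3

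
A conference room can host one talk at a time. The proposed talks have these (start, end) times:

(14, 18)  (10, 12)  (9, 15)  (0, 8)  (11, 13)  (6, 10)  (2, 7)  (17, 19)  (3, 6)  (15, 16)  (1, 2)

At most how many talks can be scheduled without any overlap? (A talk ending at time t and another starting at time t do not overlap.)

Sorted by end: (1,2)  (3,6)  (2,7)  (0,8)  (6,10)  (10,12)  (11,13)  (9,15)  (15,16)  (14,18)  (17,19)
take (1,2); take (3,6); skip (2,7); skip (0,8); take (6,10); take (10,12); skip (9,15); take (15,16); skip (14,18); take (17,19).
Selected 6 talks.

6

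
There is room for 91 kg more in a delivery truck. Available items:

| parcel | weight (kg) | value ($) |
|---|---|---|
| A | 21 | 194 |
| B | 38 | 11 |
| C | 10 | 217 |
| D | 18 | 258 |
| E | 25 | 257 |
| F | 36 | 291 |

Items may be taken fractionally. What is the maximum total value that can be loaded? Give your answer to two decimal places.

Sort by value per unit weight and fill in that order.
Order: C (217/10=21.70) > D (258/18=14.33) > E (257/25=10.28) > A (194/21=9.24) > F (291/36=8.08) > B (11/38=0.29)
Fill: take C (10 @ 217) → take D (18 @ 258) → take E (25 @ 257) → take A (21 @ 194) → take 17/36 of F → 137.42; 91/91 used.
Total value = 1063.42

1063.42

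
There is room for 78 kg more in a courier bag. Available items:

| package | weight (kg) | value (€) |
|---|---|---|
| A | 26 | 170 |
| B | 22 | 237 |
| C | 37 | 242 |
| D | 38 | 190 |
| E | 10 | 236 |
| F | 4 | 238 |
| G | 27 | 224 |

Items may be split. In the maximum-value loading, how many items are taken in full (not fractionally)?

Greedy by value/weight ratio, highest first.
Order: F (238/4=59.50) > E (236/10=23.60) > B (237/22=10.77) > G (224/27=8.30) > C (242/37=6.54) > A (170/26=6.54) > D (190/38=5.00)
Fill: take F (4 @ 238) → take E (10 @ 236) → take B (22 @ 237) → take G (27 @ 224) → take 15/37 of C → 98.11; 78/78 used.
4 item(s) taken whole; one partial (take 15/37 of C).

4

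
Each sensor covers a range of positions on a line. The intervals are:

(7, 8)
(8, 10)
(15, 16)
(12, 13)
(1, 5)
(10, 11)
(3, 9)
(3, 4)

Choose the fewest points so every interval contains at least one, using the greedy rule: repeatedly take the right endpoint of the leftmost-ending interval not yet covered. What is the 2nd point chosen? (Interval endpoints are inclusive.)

8

By right end: [3,4]  [1,5]  [7,8]  [3,9]  [8,10]  [10,11]  [12,13]  [15,16]
[3,4] uncovered → point at 4; [7,8] uncovered → point at 8; [10,11] uncovered → point at 11; [12,13] uncovered → point at 13; [15,16] uncovered → point at 16.
Points: 4, 8, 11, 13, 16 (5 total).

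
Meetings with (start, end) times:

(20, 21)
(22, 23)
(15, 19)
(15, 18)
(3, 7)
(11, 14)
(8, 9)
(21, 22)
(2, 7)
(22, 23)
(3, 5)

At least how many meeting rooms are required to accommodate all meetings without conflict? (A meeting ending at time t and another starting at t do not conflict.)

3

Count concurrent intervals with a sweep; the peak is the room count.
starts: [2, 3, 3, 8, 11, 15, 15, 20, 21, 22, 22]
ends:   [5, 7, 7, 9, 14, 18, 19, 21, 22, 23, 23]
s2→1 s3→2 s3→3  — peak 3.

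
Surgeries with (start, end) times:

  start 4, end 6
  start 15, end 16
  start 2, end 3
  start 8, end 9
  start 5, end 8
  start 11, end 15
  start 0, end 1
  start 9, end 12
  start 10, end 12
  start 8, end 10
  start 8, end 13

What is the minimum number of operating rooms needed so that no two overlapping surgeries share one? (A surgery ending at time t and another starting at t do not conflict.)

4

starts: [0, 2, 4, 5, 8, 8, 8, 9, 10, 11, 15]
ends:   [1, 3, 6, 8, 9, 10, 12, 12, 13, 15, 16]
s0→1 e1→0 s2→1 e3→0 s4→1 s5→2 e6→1 e8→0 s8→1 s8→2 s8→3 e9→2 s9→3 e10→2 s10→3 s11→4  — peak 4.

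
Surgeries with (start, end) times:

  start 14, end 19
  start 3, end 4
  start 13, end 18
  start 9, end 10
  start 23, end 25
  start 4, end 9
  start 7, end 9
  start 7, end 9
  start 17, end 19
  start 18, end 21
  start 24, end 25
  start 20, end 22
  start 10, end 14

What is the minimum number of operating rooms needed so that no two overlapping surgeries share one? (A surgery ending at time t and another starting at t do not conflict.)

Count concurrent intervals with a sweep; the peak is the room count.
starts: [3, 4, 7, 7, 9, 10, 13, 14, 17, 18, 20, 23, 24]
ends:   [4, 9, 9, 9, 10, 14, 18, 19, 19, 21, 22, 25, 25]
s3→1 e4→0 s4→1 s7→2 s7→3  — peak 3.

3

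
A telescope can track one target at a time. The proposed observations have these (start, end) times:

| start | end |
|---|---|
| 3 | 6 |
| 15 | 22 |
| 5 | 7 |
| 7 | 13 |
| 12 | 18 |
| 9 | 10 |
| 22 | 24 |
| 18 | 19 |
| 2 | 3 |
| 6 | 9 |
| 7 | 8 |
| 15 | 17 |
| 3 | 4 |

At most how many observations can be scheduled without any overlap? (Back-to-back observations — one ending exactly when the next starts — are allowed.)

8

By end time: (2,3), (3,4), (3,6), (5,7), (7,8), (6,9), (9,10), (7,13), (15,17), (12,18), (18,19), (15,22), (22,24).
Pick (2,3); next start ≥ 3 → (3,4); next start ≥ 4 → (5,7); next start ≥ 7 → (7,8); next start ≥ 8 → (9,10); next start ≥ 10 → (15,17); next start ≥ 17 → (18,19); next start ≥ 19 → (22,24).
Selected 8 observations.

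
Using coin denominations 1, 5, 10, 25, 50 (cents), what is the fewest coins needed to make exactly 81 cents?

4

Greedy: take as many of the largest coin as possible, then repeat with the remainder.
81 = 1×50 + 1×25 + 1×5 + 1×1
Total coins = 1 + 1 + 1 + 1 = 4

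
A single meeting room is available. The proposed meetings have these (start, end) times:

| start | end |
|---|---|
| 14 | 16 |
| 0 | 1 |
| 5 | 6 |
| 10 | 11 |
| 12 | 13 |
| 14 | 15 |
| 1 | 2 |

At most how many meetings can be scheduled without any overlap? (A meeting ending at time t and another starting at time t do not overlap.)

6

Sorted by end: (0,1)  (1,2)  (5,6)  (10,11)  (12,13)  (14,15)  (14,16)
take (0,1); take (1,2); take (5,6); take (10,11); take (12,13); take (14,15).
Selected 6 meetings.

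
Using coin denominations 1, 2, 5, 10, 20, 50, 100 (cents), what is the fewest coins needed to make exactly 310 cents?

310 − 3×100→10 − 1×10→0
Total coins = 3 + 1 = 4

4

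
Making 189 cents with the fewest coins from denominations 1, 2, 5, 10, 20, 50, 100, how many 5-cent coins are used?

1

Use the largest denomination that fits, subtract, and repeat.
189 = 1×100 + 1×50 + 1×20 + 1×10 + 1×5 + 2×2
Count of 5: 1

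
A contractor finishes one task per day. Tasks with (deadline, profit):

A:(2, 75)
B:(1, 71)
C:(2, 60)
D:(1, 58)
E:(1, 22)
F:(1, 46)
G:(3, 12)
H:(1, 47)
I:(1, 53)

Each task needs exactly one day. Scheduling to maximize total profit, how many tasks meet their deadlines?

By profit: A(d2,75), B(d1,71), C(d2,60), D(d1,58), I(d1,53), H(d1,47), F(d1,46), E(d1,22), G(d3,12)
A→slot 2; B→slot 1; C skipped; D skipped; I skipped; H skipped; F skipped; E skipped; G→slot 3.
3 of 9 scheduled.

3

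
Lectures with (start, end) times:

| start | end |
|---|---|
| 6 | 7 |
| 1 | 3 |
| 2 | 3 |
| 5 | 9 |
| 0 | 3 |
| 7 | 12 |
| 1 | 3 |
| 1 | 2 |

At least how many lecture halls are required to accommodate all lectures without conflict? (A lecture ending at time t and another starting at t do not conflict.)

Count concurrent intervals with a sweep; the peak is the room count.
starts: [0, 1, 1, 1, 2, 5, 6, 7]
ends:   [2, 3, 3, 3, 3, 7, 9, 12]
s0→1 s1→2 s1→3 s1→4  — peak 4.

4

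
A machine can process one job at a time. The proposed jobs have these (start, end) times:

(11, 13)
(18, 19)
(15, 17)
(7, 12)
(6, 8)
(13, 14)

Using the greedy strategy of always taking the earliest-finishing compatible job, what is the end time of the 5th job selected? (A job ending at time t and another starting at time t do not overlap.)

19

Sort by end time and greedily take each interval whose start is ≥ the last chosen end.
By end time: (6,8), (7,12), (11,13), (13,14), (15,17), (18,19).
Pick (6,8); next start ≥ 8 → (11,13); next start ≥ 13 → (13,14); next start ≥ 14 → (15,17); next start ≥ 17 → (18,19).
Selected: (6,8) (11,13) (13,14) (15,17) (18,19)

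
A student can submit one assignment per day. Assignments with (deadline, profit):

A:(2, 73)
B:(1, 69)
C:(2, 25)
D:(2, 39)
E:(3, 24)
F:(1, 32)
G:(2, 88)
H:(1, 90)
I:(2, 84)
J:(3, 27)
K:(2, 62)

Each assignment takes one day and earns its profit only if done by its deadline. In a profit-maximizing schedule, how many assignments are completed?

By profit: H(d1,90), G(d2,88), I(d2,84), A(d2,73), B(d1,69), K(d2,62), D(d2,39), F(d1,32), J(d3,27), C(d2,25), E(d3,24)
H→slot 1; G→slot 2; I skipped; A skipped; B skipped; K skipped; D skipped; F skipped; J→slot 3; C skipped; E skipped.
3 of 11 scheduled.

3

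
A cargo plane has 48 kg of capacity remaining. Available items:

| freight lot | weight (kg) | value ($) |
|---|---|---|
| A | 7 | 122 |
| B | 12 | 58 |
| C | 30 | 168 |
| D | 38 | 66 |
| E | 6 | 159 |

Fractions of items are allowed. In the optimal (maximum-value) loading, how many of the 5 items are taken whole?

3

Greedy by value/weight ratio, highest first.
Order: E (159/6=26.50) > A (122/7=17.43) > C (168/30=5.60) > B (58/12=4.83) > D (66/38=1.74)
Fill: take E (6 @ 159) → take A (7 @ 122) → take C (30 @ 168) → take 5/12 of B → 24.17; 48/48 used.
3 item(s) taken whole; one partial (take 5/12 of B).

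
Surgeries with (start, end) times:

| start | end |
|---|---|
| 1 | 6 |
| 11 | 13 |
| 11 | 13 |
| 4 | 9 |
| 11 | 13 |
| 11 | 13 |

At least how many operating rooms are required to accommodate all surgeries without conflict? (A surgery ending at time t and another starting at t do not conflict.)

Count concurrent intervals with a sweep; the peak is the room count.
Events (time:±→running): 1:+→1 4:+→2 6:-→1 9:-→0 11:+→1 11:+→2 11:+→3 11:+→4 … peak 4.

4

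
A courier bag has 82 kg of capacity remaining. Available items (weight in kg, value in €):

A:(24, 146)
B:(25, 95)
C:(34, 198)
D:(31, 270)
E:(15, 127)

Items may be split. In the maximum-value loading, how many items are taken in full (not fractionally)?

Sort by value per unit weight and fill in that order.
Ratios (sorted): D 8.71, E 8.47, A 6.08, C 5.82, B 3.80
take D (31 @ 270); take E (15 @ 127); take A (24 @ 146); take 12/34 of C → 69.88. Capacity used 82/82.
3 item(s) taken whole; one partial (take 12/34 of C).

3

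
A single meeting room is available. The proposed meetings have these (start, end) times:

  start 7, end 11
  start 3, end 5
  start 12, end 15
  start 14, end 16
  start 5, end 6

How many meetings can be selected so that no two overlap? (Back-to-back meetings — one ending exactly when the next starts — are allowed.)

4

Order by finish time; keep every interval that doesn't clash with the previous kept one.
Sorted by end: (3,5)  (5,6)  (7,11)  (12,15)  (14,16)
take (3,5); take (5,6); take (7,11); take (12,15).
Selected 4 meetings.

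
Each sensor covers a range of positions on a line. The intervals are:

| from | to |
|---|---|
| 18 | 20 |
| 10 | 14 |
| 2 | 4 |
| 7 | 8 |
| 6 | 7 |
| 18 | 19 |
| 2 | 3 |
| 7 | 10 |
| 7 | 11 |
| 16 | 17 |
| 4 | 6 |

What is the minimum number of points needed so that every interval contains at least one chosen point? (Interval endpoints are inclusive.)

By right end: [2,3]  [2,4]  [4,6]  [6,7]  [7,8]  [7,10]  [7,11]  [10,14]  [16,17]  [18,19]  [18,20]
[2,3] uncovered → point at 3; [4,6] uncovered → point at 6; [7,8] uncovered → point at 8; [10,14] uncovered → point at 14; [16,17] uncovered → point at 17; [18,19] uncovered → point at 19.
Points: 3, 6, 8, 14, 17, 19 (6 total).

6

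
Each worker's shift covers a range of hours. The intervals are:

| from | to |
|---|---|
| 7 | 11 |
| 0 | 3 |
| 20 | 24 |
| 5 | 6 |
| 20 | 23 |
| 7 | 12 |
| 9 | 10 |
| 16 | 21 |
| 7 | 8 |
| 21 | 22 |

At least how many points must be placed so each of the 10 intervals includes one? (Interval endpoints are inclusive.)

5

By right end: [0,3]  [5,6]  [7,8]  [9,10]  [7,11]  [7,12]  [16,21]  [21,22]  [20,23]  [20,24]
[0,3] uncovered → point at 3; [5,6] uncovered → point at 6; [7,8] uncovered → point at 8; [9,10] uncovered → point at 10; [16,21] uncovered → point at 21.
Points: 3, 6, 8, 10, 21 (5 total).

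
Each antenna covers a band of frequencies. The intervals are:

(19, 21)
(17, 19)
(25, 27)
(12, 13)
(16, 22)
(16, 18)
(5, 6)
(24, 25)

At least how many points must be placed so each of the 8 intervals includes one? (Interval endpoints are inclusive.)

By right end: [5,6]  [12,13]  [16,18]  [17,19]  [19,21]  [16,22]  [24,25]  [25,27]
[5,6] uncovered → point at 6; [12,13] uncovered → point at 13; [16,18] uncovered → point at 18; [19,21] uncovered → point at 21; [24,25] uncovered → point at 25.
Points: 6, 13, 18, 21, 25 (5 total).

5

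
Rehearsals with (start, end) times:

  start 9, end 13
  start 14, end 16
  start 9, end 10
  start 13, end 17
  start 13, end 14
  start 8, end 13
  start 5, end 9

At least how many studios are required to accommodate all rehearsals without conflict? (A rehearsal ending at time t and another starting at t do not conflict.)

3

The answer is the maximum number of intervals overlapping at any instant.
Events (time:±→running): 5:+→1 8:+→2 9:-→1 9:+→2 9:+→3 … peak 3.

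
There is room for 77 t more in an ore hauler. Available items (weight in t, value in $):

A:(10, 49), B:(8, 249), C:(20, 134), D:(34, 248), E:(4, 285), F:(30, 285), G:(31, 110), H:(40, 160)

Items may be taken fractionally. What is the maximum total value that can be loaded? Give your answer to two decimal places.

Order: E (285/4=71.25) > B (249/8=31.12) > F (285/30=9.50) > D (248/34=7.29) > C (134/20=6.70) > A (49/10=4.90) > H (160/40=4.00) > G (110/31=3.55)
Fill: take E (4 @ 285) → take B (8 @ 249) → take F (30 @ 285) → take D (34 @ 248) → take 1/20 of C → 6.70; 77/77 used.
Total value = 1073.70

1073.70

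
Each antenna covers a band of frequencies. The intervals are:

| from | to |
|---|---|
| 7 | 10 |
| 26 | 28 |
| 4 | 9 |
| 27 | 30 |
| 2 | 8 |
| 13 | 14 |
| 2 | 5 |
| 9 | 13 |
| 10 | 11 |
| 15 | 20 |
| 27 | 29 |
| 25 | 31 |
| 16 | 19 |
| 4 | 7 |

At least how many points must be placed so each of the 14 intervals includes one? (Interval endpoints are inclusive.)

Sort by right endpoint; whenever an interval is uncovered, place a point at its right end.
By right end: [2,5]  [4,7]  [2,8]  [4,9]  [7,10]  [10,11]  [9,13]  [13,14]  [16,19]  [15,20]  [26,28]  [27,29]  [27,30]  [25,31]
[2,5] uncovered → point at 5; [7,10] uncovered → point at 10; [13,14] uncovered → point at 14; [16,19] uncovered → point at 19; [26,28] uncovered → point at 28.
Points: 5, 10, 14, 19, 28 (5 total).

5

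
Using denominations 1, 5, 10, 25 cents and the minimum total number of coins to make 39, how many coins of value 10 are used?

39 − 1×25→14 − 1×10→4 − 4×1→0
Count of 10: 1

1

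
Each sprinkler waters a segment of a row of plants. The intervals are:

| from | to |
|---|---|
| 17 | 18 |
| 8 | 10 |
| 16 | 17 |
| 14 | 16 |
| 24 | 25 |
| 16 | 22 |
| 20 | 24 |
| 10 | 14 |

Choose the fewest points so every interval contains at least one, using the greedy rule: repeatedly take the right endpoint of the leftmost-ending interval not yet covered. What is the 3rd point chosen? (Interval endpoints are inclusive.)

Sorted: [8,10] [10,14] [14,16] [16,17] [17,18] [16,22] [20,24] [24,25]
{[8,10],[10,14]} hit by 10; {[14,16],[16,17]} hit by 16; {[17,18],[16,22]} hit by 18; {[20,24],[24,25]} hit by 24.
Points: 10, 16, 18, 24 (4 total).

18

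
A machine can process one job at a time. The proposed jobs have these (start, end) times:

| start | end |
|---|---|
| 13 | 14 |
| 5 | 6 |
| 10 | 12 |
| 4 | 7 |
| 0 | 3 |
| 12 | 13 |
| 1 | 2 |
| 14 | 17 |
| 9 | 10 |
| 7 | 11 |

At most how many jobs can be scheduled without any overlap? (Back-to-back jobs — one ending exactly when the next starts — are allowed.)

By end time: (1,2), (0,3), (5,6), (4,7), (9,10), (7,11), (10,12), (12,13), (13,14), (14,17).
Pick (1,2); next start ≥ 2 → (5,6); next start ≥ 6 → (9,10); next start ≥ 10 → (10,12); next start ≥ 12 → (12,13); next start ≥ 13 → (13,14); next start ≥ 14 → (14,17).
Selected 7 jobs.

7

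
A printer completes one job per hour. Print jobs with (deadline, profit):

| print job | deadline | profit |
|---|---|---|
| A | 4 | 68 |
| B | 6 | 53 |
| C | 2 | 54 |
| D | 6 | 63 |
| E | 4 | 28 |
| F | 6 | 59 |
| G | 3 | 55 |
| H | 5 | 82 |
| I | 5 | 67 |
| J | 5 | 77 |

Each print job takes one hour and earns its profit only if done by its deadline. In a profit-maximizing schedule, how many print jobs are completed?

6

Sort by profit descending; place each in the latest free slot ≤ its deadline.
By profit: H(d5,82), J(d5,77), A(d4,68), I(d5,67), D(d6,63), F(d6,59), G(d3,55), C(d2,54), B(d6,53), E(d4,28)
H→slot 5; J→slot 4; A→slot 3; I→slot 2; D→slot 6; F→slot 1; G skipped; C skipped; B skipped; E skipped.
6 of 10 scheduled.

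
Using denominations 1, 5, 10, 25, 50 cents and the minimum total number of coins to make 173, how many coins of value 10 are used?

Greedy: take as many of the largest coin as possible, then repeat with the remainder.
173 = 3×50 + 2×10 + 3×1
Count of 10: 2

2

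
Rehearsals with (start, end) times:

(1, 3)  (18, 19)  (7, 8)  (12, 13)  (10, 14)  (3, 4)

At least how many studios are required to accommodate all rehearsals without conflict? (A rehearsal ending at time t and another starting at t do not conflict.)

2

The answer is the maximum number of intervals overlapping at any instant.
starts: [1, 3, 7, 10, 12, 18]
ends:   [3, 4, 8, 13, 14, 19]
s1→1 e3→0 s3→1 e4→0 s7→1 e8→0 s10→1 s12→2  — peak 2.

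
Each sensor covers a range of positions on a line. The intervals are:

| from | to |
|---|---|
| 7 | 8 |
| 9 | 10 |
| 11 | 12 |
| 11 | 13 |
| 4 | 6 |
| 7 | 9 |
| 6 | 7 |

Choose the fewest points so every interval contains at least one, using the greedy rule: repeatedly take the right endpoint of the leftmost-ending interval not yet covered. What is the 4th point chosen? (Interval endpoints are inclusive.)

Process intervals by earliest right end; each time one isn't hit yet, stab at its right endpoint.
By right end: [4,6]  [6,7]  [7,8]  [7,9]  [9,10]  [11,12]  [11,13]
[4,6] uncovered → point at 6; [7,8] uncovered → point at 8; [9,10] uncovered → point at 10; [11,12] uncovered → point at 12.
Points: 6, 8, 10, 12 (4 total).

12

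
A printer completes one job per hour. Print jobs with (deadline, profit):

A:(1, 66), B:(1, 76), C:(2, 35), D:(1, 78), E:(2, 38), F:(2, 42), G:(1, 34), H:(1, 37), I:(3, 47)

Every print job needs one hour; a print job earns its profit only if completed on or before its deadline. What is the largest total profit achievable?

Sort by profit descending; place each in the latest free slot ≤ its deadline.
By profit: D(d1,78), B(d1,76), A(d1,66), I(d3,47), F(d2,42), E(d2,38), H(d1,37), C(d2,35), G(d1,34)
D→slot 1; B skipped; A skipped; I→slot 3; F→slot 2; E skipped; H skipped; C skipped; G skipped.
Profit = 78 + 42 + 47 = 167

167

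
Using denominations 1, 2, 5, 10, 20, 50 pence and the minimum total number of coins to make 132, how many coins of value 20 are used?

Greedy: take as many of the largest coin as possible, then repeat with the remainder.
132 − 2×50→32 − 1×20→12 − 1×10→2 − 1×2→0
Count of 20: 1

1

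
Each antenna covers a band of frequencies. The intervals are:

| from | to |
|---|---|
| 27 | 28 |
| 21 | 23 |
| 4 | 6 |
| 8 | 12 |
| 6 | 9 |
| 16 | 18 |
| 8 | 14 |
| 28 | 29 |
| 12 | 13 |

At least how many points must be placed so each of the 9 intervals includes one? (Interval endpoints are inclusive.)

5

Sorted: [4,6] [6,9] [8,12] [12,13] [8,14] [16,18] [21,23] [27,28] [28,29]
{[4,6],[6,9]} hit by 6; {[8,12],[12,13],[8,14]} hit by 12; {[16,18]} hit by 18; {[21,23]} hit by 23; {[27,28],[28,29]} hit by 28.
Points: 6, 12, 18, 23, 28 (5 total).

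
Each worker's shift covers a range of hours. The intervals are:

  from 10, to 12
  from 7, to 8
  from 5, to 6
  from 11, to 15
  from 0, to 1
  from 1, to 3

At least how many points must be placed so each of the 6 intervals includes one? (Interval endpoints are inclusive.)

By right end: [0,1]  [1,3]  [5,6]  [7,8]  [10,12]  [11,15]
[0,1] uncovered → point at 1; [5,6] uncovered → point at 6; [7,8] uncovered → point at 8; [10,12] uncovered → point at 12.
Points: 1, 6, 8, 12 (4 total).

4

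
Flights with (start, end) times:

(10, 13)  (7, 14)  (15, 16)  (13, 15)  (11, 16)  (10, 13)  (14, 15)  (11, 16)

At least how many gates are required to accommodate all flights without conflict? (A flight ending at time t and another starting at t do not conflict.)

5

Count concurrent intervals with a sweep; the peak is the room count.
starts: [7, 10, 10, 11, 11, 13, 14, 15]
ends:   [13, 13, 14, 15, 15, 16, 16, 16]
s7→1 s10→2 s10→3 s11→4 s11→5  — peak 5.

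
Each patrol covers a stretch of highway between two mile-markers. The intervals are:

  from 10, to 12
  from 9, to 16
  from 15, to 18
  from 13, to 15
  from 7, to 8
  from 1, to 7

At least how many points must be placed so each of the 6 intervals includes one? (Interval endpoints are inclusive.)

3

Sorted: [1,7] [7,8] [10,12] [13,15] [9,16] [15,18]
{[1,7],[7,8]} hit by 7; {[10,12]} hit by 12; {[13,15],[9,16],[15,18]} hit by 15.
Points: 7, 12, 15 (3 total).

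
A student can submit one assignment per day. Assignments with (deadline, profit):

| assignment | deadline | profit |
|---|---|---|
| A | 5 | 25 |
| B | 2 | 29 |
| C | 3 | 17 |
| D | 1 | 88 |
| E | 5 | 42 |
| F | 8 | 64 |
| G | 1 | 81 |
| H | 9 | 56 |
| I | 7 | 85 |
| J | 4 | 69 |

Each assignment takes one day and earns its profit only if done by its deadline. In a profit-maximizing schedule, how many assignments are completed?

8

By profit: D(d1,88), I(d7,85), G(d1,81), J(d4,69), F(d8,64), H(d9,56), E(d5,42), B(d2,29), A(d5,25), C(d3,17)
D→slot 1; I→slot 7; G skipped; J→slot 4; F→slot 8; H→slot 9; E→slot 5; B→slot 2; A→slot 3; C skipped.
8 of 10 scheduled.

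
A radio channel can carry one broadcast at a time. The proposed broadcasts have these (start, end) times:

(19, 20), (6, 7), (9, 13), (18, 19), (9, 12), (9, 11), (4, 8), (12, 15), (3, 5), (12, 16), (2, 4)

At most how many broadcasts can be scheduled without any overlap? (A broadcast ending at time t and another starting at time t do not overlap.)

6

Order by finish time; keep every interval that doesn't clash with the previous kept one.
By end time: (2,4), (3,5), (6,7), (4,8), (9,11), (9,12), (9,13), (12,15), (12,16), (18,19), (19,20).
Pick (2,4); next start ≥ 4 → (6,7); next start ≥ 7 → (9,11); next start ≥ 11 → (12,15); next start ≥ 15 → (18,19); next start ≥ 19 → (19,20).
Selected 6 broadcasts.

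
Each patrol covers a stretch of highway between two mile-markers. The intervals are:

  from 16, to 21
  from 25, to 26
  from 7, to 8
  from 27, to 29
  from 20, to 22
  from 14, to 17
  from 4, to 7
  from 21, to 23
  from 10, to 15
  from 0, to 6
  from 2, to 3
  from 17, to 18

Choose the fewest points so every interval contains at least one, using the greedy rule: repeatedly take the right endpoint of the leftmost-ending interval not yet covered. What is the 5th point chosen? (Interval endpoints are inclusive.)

Sort by right endpoint; whenever an interval is uncovered, place a point at its right end.
Sorted: [2,3] [0,6] [4,7] [7,8] [10,15] [14,17] [17,18] [16,21] [20,22] [21,23] [25,26] [27,29]
{[2,3],[0,6]} hit by 3; {[4,7],[7,8]} hit by 7; {[10,15],[14,17]} hit by 15; {[17,18],[16,21]} hit by 18; {[20,22],[21,23]} hit by 22; {[25,26]} hit by 26; {[27,29]} hit by 29.
Points: 3, 7, 15, 18, 22, 26, 29 (7 total).

22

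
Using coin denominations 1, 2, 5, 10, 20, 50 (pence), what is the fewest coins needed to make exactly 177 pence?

Use the largest denomination that fits, subtract, and repeat.
177 − 3×50→27 − 1×20→7 − 1×5→2 − 1×2→0
Total coins = 3 + 1 + 1 + 1 = 6

6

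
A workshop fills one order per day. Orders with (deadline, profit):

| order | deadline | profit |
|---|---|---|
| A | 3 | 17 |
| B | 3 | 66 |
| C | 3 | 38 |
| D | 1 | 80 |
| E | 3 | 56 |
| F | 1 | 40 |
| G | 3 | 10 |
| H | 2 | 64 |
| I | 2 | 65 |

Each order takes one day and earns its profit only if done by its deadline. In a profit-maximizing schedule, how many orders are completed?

By profit: D(d1,80), B(d3,66), I(d2,65), H(d2,64), E(d3,56), F(d1,40), C(d3,38), A(d3,17), G(d3,10)
D→slot 1; B→slot 3; I→slot 2; H skipped; E skipped; F skipped; C skipped; A skipped; G skipped.
3 of 9 scheduled.

3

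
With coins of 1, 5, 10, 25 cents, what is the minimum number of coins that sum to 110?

5

Greedy: take as many of the largest coin as possible, then repeat with the remainder.
110 = 4×25 + 1×10
Total coins = 4 + 1 = 5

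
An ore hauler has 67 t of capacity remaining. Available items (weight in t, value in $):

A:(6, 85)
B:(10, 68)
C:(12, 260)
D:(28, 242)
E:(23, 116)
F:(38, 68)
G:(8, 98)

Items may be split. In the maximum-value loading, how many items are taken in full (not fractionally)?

Greedy by value/weight ratio, highest first.
Ratios (sorted): C 21.67, A 14.17, G 12.25, D 8.64, B 6.80, E 5.04, F 1.79
take C (12 @ 260); take A (6 @ 85); take G (8 @ 98); take D (28 @ 242); take B (10 @ 68); take 3/23 of E → 15.13. Capacity used 67/67.
5 item(s) taken whole; one partial (take 3/23 of E).

5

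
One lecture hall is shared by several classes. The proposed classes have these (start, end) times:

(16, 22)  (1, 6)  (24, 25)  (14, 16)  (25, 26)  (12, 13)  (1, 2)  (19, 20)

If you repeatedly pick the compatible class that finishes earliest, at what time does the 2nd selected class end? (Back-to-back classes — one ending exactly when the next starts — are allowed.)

13

Greedy by earliest finish: after sorting by end time, pick each interval compatible with the last pick.
By end time: (1,2), (1,6), (12,13), (14,16), (19,20), (16,22), (24,25), (25,26).
Pick (1,2); next start ≥ 2 → (12,13); next start ≥ 13 → (14,16); next start ≥ 16 → (19,20); next start ≥ 20 → (24,25); next start ≥ 25 → (25,26).
Selected: (1,2) (12,13) (14,16) (19,20) (24,25) (25,26)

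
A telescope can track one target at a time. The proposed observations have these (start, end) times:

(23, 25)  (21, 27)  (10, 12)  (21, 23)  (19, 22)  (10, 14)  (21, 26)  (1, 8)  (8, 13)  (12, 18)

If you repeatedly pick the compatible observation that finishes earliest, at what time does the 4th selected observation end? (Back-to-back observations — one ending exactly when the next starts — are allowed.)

22

Greedy by earliest finish: after sorting by end time, pick each interval compatible with the last pick.
Sorted by end: (1,8)  (10,12)  (8,13)  (10,14)  (12,18)  (19,22)  (21,23)  (23,25)  (21,26)  (21,27)
take (1,8); take (10,12); skip (10,14); take (12,18); take (19,22); take (23,25).
Selected: (1,8) (10,12) (12,18) (19,22) (23,25)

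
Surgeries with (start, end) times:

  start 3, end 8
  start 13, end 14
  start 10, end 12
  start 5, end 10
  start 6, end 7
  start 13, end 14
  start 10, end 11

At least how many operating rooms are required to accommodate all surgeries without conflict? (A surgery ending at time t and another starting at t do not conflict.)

starts: [3, 5, 6, 10, 10, 13, 13]
ends:   [7, 8, 10, 11, 12, 14, 14]
s3→1 s5→2 s6→3  — peak 3.

3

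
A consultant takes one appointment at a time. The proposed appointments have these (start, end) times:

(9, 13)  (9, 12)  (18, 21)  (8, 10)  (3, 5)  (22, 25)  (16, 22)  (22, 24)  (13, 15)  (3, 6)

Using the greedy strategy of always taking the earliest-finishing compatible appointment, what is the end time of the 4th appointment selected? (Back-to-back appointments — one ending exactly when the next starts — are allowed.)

21

Order by finish time; keep every interval that doesn't clash with the previous kept one.
By end time: (3,5), (3,6), (8,10), (9,12), (9,13), (13,15), (18,21), (16,22), (22,24), (22,25).
Pick (3,5); next start ≥ 5 → (8,10); next start ≥ 10 → (13,15); next start ≥ 15 → (18,21); next start ≥ 21 → (22,24).
Selected: (3,5) (8,10) (13,15) (18,21) (22,24)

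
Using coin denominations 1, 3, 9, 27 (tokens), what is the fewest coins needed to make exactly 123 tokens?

7

123 − 4×27→15 − 1×9→6 − 2×3→0
Total coins = 4 + 1 + 2 = 7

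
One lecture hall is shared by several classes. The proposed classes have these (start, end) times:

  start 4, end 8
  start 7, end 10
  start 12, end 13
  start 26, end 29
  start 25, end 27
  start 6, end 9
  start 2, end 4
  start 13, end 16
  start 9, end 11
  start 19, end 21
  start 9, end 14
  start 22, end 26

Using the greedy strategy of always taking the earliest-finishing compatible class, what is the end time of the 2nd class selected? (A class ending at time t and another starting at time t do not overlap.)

8

Sort by end time and greedily take each interval whose start is ≥ the last chosen end.
By end time: (2,4), (4,8), (6,9), (7,10), (9,11), (12,13), (9,14), (13,16), (19,21), (22,26), (25,27), (26,29).
Pick (2,4); next start ≥ 4 → (4,8); next start ≥ 8 → (9,11); next start ≥ 11 → (12,13); next start ≥ 13 → (13,16); next start ≥ 16 → (19,21); next start ≥ 21 → (22,26); next start ≥ 26 → (26,29).
Selected: (2,4) (4,8) (9,11) (12,13) (13,16) (19,21) (22,26) (26,29)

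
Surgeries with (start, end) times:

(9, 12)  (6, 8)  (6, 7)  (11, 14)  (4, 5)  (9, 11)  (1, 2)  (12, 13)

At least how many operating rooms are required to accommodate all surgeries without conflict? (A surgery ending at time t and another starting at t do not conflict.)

starts: [1, 4, 6, 6, 9, 9, 11, 12]
ends:   [2, 5, 7, 8, 11, 12, 13, 14]
s1→1 e2→0 s4→1 e5→0 s6→1 s6→2  — peak 2.

2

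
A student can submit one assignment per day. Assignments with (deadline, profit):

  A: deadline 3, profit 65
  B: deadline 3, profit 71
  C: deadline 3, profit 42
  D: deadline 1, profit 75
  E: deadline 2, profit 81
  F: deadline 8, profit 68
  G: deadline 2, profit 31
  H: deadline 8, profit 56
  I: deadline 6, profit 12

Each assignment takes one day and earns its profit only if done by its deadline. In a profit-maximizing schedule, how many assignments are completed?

6

By profit: E(d2,81), D(d1,75), B(d3,71), F(d8,68), A(d3,65), H(d8,56), C(d3,42), G(d2,31), I(d6,12)
E→slot 2; D→slot 1; B→slot 3; F→slot 8; A skipped; H→slot 7; C skipped; G skipped; I→slot 6.
6 of 9 scheduled.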